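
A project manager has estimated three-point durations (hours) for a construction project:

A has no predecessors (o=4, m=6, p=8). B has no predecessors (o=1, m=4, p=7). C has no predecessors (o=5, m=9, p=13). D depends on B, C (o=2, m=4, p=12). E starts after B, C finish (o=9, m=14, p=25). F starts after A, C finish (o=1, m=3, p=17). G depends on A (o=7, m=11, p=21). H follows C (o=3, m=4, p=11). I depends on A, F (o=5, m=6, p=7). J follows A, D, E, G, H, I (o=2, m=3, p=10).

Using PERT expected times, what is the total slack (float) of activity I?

4 hours

te_A = (4 + 4·6 + 8)/6 = 36/6 = 6
te_B = (1 + 4·4 + 7)/6 = 24/6 = 4
te_C = (5 + 4·9 + 13)/6 = 54/6 = 9
te_D = (2 + 4·4 + 12)/6 = 30/6 = 5
te_E = (9 + 4·14 + 25)/6 = 90/6 = 15
te_F = (1 + 4·3 + 17)/6 = 30/6 = 5
te_G = (7 + 4·11 + 21)/6 = 72/6 = 12
te_H = (3 + 4·4 + 11)/6 = 30/6 = 5
te_I = (5 + 4·6 + 7)/6 = 36/6 = 6
te_J = (2 + 4·3 + 10)/6 = 24/6 = 4

Forward pass:
ES_A = 0; EF_A = 6
ES_B = 0; EF_B = 4
ES_C = 0; EF_C = 9
ES_D = max(EF_B=4, EF_C=9) = 9; EF_D = 9+5 = 14
ES_E = max(EF_B=4, EF_C=9) = 9; EF_E = 9+15 = 24
ES_F = max(EF_A=6, EF_C=9) = 9; EF_F = 9+5 = 14
ES_G = 6; EF_G = 6+12 = 18
ES_H = 9; EF_H = 9+5 = 14
ES_I = max(EF_A=6, EF_F=14) = 14; EF_I = 14+6 = 20
ES_J = max(EF_A=6, EF_D=14, EF_E=24, EF_G=18, EF_H=14, EF_I=20) = 24; EF_J = 24+4 = 28
Expected project duration μ = 28 hours. Critical path: C → E → J.

Backward pass:
LF_J = 28; LS_J = 28−4 = 24
LF_I = LS_J = 24; LS_I = 24−6 = 18
LF_H = LS_J = 24; LS_H = 24−5 = 19
LF_G = LS_J = 24; LS_G = 24−12 = 12
LF_F = LS_I = 18; LS_F = 18−5 = 13
LF_E = LS_J = 24; LS_E = 24−15 = 9
LF_D = LS_J = 24; LS_D = 24−5 = 19
LF_C = min(LS_D=19, LS_E=9, LS_F=13, LS_H=19) = 9; LS_C = 9−9 = 0
LF_B = min(LS_D=19, LS_E=9) = 9; LS_B = 9−4 = 5
LF_A = min(LS_F=13, LS_G=12, LS_I=18, LS_J=24) = 12; LS_A = 12−6 = 6
Slack_I = LS_I − ES_I = 18 − 14 = 4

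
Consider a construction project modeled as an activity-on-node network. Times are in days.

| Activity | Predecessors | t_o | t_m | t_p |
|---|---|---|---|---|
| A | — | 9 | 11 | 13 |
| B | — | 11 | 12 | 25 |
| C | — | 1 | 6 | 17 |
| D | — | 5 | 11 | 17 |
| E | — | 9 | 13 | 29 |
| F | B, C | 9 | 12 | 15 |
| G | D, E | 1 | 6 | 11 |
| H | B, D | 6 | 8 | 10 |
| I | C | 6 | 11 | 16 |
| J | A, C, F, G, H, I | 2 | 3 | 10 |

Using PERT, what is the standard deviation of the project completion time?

2.87 days

te_A = (9 + 4·11 + 13)/6 = 66/6 = 11; σ²_A = ((13−9)/6)² = 0.444
te_B = (11 + 4·12 + 25)/6 = 84/6 = 14; σ²_B = ((25−11)/6)² = 5.444
te_C = (1 + 4·6 + 17)/6 = 42/6 = 7; σ²_C = ((17−1)/6)² = 7.111
te_D = (5 + 4·11 + 17)/6 = 66/6 = 11; σ²_D = ((17−5)/6)² = 4.000
te_E = (9 + 4·13 + 29)/6 = 90/6 = 15; σ²_E = ((29−9)/6)² = 11.111
te_F = (9 + 4·12 + 15)/6 = 72/6 = 12; σ²_F = ((15−9)/6)² = 1.000
te_G = (1 + 4·6 + 11)/6 = 36/6 = 6; σ²_G = ((11−1)/6)² = 2.778
te_H = (6 + 4·8 + 10)/6 = 48/6 = 8; σ²_H = ((10−6)/6)² = 0.444
te_I = (6 + 4·11 + 16)/6 = 66/6 = 11; σ²_I = ((16−6)/6)² = 2.778
te_J = (2 + 4·3 + 10)/6 = 24/6 = 4; σ²_J = ((10−2)/6)² = 1.778

Forward pass:
ES_A = 0; EF_A = 11
ES_B = 0; EF_B = 14
ES_C = 0; EF_C = 7
ES_D = 0; EF_D = 11
ES_E = 0; EF_E = 15
ES_F = max(EF_B=14, EF_C=7) = 14; EF_F = 14+12 = 26
ES_G = max(EF_D=11, EF_E=15) = 15; EF_G = 15+6 = 21
ES_H = max(EF_B=14, EF_D=11) = 14; EF_H = 14+8 = 22
ES_I = 7; EF_I = 7+11 = 18
ES_J = max(EF_A=11, EF_C=7, EF_F=26, EF_G=21, EF_H=22, EF_I=18) = 26; EF_J = 26+4 = 30
Expected project duration μ = 30 days. Critical path: B → F → J.

Variance along critical path = 5.444 + 1.000 + 1.778 = 8.222
σ = √8.222 = 2.867 days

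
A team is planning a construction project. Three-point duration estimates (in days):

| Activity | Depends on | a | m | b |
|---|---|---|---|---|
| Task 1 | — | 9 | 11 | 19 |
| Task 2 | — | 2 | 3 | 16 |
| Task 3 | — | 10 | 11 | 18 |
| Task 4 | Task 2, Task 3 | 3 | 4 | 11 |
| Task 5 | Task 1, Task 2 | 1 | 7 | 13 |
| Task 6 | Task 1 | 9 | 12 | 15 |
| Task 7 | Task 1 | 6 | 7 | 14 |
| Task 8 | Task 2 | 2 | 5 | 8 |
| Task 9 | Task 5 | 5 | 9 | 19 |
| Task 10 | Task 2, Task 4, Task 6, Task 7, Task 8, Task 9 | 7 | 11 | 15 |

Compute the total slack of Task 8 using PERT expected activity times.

19 days

te_Task 1 = (9 + 4·11 + 19)/6 = 72/6 = 12
te_Task 2 = (2 + 4·3 + 16)/6 = 30/6 = 5
te_Task 3 = (10 + 4·11 + 18)/6 = 72/6 = 12
te_Task 4 = (3 + 4·4 + 11)/6 = 30/6 = 5
te_Task 5 = (1 + 4·7 + 13)/6 = 42/6 = 7
te_Task 6 = (9 + 4·12 + 15)/6 = 72/6 = 12
te_Task 7 = (6 + 4·7 + 14)/6 = 48/6 = 8
te_Task 8 = (2 + 4·5 + 8)/6 = 30/6 = 5
te_Task 9 = (5 + 4·9 + 19)/6 = 60/6 = 10
te_Task 10 = (7 + 4·11 + 15)/6 = 66/6 = 11

Forward pass:
ES_Task 1 = 0; EF_Task 1 = 12
ES_Task 2 = 0; EF_Task 2 = 5
ES_Task 3 = 0; EF_Task 3 = 12
ES_Task 4 = max(EF_Task 2=5, EF_Task 3=12) = 12; EF_Task 4 = 12+5 = 17
ES_Task 5 = max(EF_Task 1=12, EF_Task 2=5) = 12; EF_Task 5 = 12+7 = 19
ES_Task 6 = 12; EF_Task 6 = 12+12 = 24
ES_Task 7 = 12; EF_Task 7 = 12+8 = 20
ES_Task 8 = 5; EF_Task 8 = 5+5 = 10
ES_Task 9 = 19; EF_Task 9 = 19+10 = 29
ES_Task 10 = max(EF_Task 2=5, EF_Task 4=17, EF_Task 6=24, EF_Task 7=20, EF_Task 8=10, EF_Task 9=29) = 29; EF_Task 10 = 29+11 = 40
Expected project duration μ = 40 days. Critical path: Task 1 → Task 5 → Task 9 → Task 10.

Backward pass:
LF_Task 10 = 40; LS_Task 10 = 40−11 = 29
LF_Task 9 = LS_Task 10 = 29; LS_Task 9 = 29−10 = 19
LF_Task 8 = LS_Task 10 = 29; LS_Task 8 = 29−5 = 24
LF_Task 7 = LS_Task 10 = 29; LS_Task 7 = 29−8 = 21
LF_Task 6 = LS_Task 10 = 29; LS_Task 6 = 29−12 = 17
LF_Task 5 = LS_Task 9 = 19; LS_Task 5 = 19−7 = 12
LF_Task 4 = LS_Task 10 = 29; LS_Task 4 = 29−5 = 24
LF_Task 3 = LS_Task 4 = 24; LS_Task 3 = 24−12 = 12
LF_Task 2 = min(LS_Task 4=24, LS_Task 5=12, LS_Task 8=24, LS_Task 10=29) = 12; LS_Task 2 = 12−5 = 7
LF_Task 1 = min(LS_Task 5=12, LS_Task 6=17, LS_Task 7=21) = 12; LS_Task 1 = 12−12 = 0
Slack_Task 8 = LS_Task 8 − ES_Task 8 = 24 − 5 = 19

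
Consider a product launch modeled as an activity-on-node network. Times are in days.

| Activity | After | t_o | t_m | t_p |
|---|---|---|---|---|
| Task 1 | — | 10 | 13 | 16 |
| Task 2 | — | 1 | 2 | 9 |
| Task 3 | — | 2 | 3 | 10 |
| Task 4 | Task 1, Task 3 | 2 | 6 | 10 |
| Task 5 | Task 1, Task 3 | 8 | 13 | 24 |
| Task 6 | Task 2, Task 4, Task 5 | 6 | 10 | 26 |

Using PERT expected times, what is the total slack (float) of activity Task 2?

24 days

te_Task 1 = (10 + 4·13 + 16)/6 = 78/6 = 13
te_Task 2 = (1 + 4·2 + 9)/6 = 18/6 = 3
te_Task 3 = (2 + 4·3 + 10)/6 = 24/6 = 4
te_Task 4 = (2 + 4·6 + 10)/6 = 36/6 = 6
te_Task 5 = (8 + 4·13 + 24)/6 = 84/6 = 14
te_Task 6 = (6 + 4·10 + 26)/6 = 72/6 = 12

Forward pass:
ES_Task 1 = 0; EF_Task 1 = 13
ES_Task 2 = 0; EF_Task 2 = 3
ES_Task 3 = 0; EF_Task 3 = 4
ES_Task 4 = max(EF_Task 1=13, EF_Task 3=4) = 13; EF_Task 4 = 13+6 = 19
ES_Task 5 = max(EF_Task 1=13, EF_Task 3=4) = 13; EF_Task 5 = 13+14 = 27
ES_Task 6 = max(EF_Task 2=3, EF_Task 4=19, EF_Task 5=27) = 27; EF_Task 6 = 27+12 = 39
Expected project duration μ = 39 days. Critical path: Task 1 → Task 5 → Task 6.

Backward pass:
LF_Task 6 = 39; LS_Task 6 = 39−12 = 27
LF_Task 5 = LS_Task 6 = 27; LS_Task 5 = 27−14 = 13
LF_Task 4 = LS_Task 6 = 27; LS_Task 4 = 27−6 = 21
LF_Task 3 = min(LS_Task 4=21, LS_Task 5=13) = 13; LS_Task 3 = 13−4 = 9
LF_Task 2 = LS_Task 6 = 27; LS_Task 2 = 27−3 = 24
LF_Task 1 = min(LS_Task 4=21, LS_Task 5=13) = 13; LS_Task 1 = 13−13 = 0
Slack_Task 2 = LS_Task 2 − ES_Task 2 = 24 − 0 = 24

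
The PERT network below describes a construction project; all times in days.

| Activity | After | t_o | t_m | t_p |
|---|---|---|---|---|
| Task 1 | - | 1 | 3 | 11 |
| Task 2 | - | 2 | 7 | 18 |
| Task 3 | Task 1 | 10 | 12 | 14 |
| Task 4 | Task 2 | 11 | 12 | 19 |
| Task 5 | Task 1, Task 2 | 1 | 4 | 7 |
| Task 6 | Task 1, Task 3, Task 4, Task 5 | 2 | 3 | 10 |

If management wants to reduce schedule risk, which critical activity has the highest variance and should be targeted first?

Task 2

te_Task 1 = (1 + 4·3 + 11)/6 = 24/6 = 4; σ²_Task 1 = ((11−1)/6)² = 2.778
te_Task 2 = (2 + 4·7 + 18)/6 = 48/6 = 8; σ²_Task 2 = ((18−2)/6)² = 7.111
te_Task 3 = (10 + 4·12 + 14)/6 = 72/6 = 12; σ²_Task 3 = ((14−10)/6)² = 0.444
te_Task 4 = (11 + 4·12 + 19)/6 = 78/6 = 13; σ²_Task 4 = ((19−11)/6)² = 1.778
te_Task 5 = (1 + 4·4 + 7)/6 = 24/6 = 4; σ²_Task 5 = ((7−1)/6)² = 1.000
te_Task 6 = (2 + 4·3 + 10)/6 = 24/6 = 4; σ²_Task 6 = ((10−2)/6)² = 1.778

Forward pass:
ES_Task 1 = 0; EF_Task 1 = 4
ES_Task 2 = 0; EF_Task 2 = 8
ES_Task 3 = 4; EF_Task 3 = 4+12 = 16
ES_Task 4 = 8; EF_Task 4 = 8+13 = 21
ES_Task 5 = max(EF_Task 1=4, EF_Task 2=8) = 8; EF_Task 5 = 8+4 = 12
ES_Task 6 = max(EF_Task 1=4, EF_Task 3=16, EF_Task 4=21, EF_Task 5=12) = 21; EF_Task 6 = 21+4 = 25
Expected project duration μ = 25 days. Critical path: Task 2 → Task 4 → Task 6.

Variances on critical path: σ²_Task 2=7.111, σ²_Task 4=1.778, σ²_Task 6=1.778.
Largest is σ²_Task 2 = 7.111.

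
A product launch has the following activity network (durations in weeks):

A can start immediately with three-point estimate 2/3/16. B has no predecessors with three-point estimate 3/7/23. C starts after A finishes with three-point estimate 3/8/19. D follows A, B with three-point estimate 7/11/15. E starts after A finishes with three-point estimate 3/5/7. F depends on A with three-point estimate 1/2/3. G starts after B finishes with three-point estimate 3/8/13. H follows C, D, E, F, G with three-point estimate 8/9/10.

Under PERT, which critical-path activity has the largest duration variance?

te_A = (2 + 4·3 + 16)/6 = 30/6 = 5; σ²_A = ((16−2)/6)² = 5.444
te_B = (3 + 4·7 + 23)/6 = 54/6 = 9; σ²_B = ((23−3)/6)² = 11.111
te_C = (3 + 4·8 + 19)/6 = 54/6 = 9; σ²_C = ((19−3)/6)² = 7.111
te_D = (7 + 4·11 + 15)/6 = 66/6 = 11; σ²_D = ((15−7)/6)² = 1.778
te_E = (3 + 4·5 + 7)/6 = 30/6 = 5; σ²_E = ((7−3)/6)² = 0.444
te_F = (1 + 4·2 + 3)/6 = 12/6 = 2; σ²_F = ((3−1)/6)² = 0.111
te_G = (3 + 4·8 + 13)/6 = 48/6 = 8; σ²_G = ((13−3)/6)² = 2.778
te_H = (8 + 4·9 + 10)/6 = 54/6 = 9; σ²_H = ((10−8)/6)² = 0.111

Forward pass:
ES_A = 0; EF_A = 5
ES_B = 0; EF_B = 9
ES_C = 5; EF_C = 5+9 = 14
ES_D = max(EF_A=5, EF_B=9) = 9; EF_D = 9+11 = 20
ES_E = 5; EF_E = 5+5 = 10
ES_F = 5; EF_F = 5+2 = 7
ES_G = 9; EF_G = 9+8 = 17
ES_H = max(EF_C=14, EF_D=20, EF_E=10, EF_F=7, EF_G=17) = 20; EF_H = 20+9 = 29
Expected project duration μ = 29 weeks. Critical path: B → D → H.

Variances on critical path: σ²_B=11.111, σ²_D=1.778, σ²_H=0.111.
Largest is σ²_B = 11.111.

B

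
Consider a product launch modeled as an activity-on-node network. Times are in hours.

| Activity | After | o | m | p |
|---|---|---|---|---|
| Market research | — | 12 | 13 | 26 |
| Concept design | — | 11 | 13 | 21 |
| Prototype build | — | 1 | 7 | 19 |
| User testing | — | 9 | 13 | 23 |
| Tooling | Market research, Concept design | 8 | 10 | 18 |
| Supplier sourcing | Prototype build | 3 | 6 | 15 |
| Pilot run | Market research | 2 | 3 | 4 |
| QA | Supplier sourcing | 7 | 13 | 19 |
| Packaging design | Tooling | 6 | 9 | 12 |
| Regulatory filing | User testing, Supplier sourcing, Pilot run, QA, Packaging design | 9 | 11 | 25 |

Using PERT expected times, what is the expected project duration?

48 hours

te_Market research = (12 + 4·13 + 26)/6 = 90/6 = 15
te_Concept design = (11 + 4·13 + 21)/6 = 84/6 = 14
te_Prototype build = (1 + 4·7 + 19)/6 = 48/6 = 8
te_User testing = (9 + 4·13 + 23)/6 = 84/6 = 14
te_Tooling = (8 + 4·10 + 18)/6 = 66/6 = 11
te_Supplier sourcing = (3 + 4·6 + 15)/6 = 42/6 = 7
te_Pilot run = (2 + 4·3 + 4)/6 = 18/6 = 3
te_QA = (7 + 4·13 + 19)/6 = 78/6 = 13
te_Packaging design = (6 + 4·9 + 12)/6 = 54/6 = 9
te_Regulatory filing = (9 + 4·11 + 25)/6 = 78/6 = 13

Forward pass:
ES_Market research = 0; EF_Market research = 15
ES_Concept design = 0; EF_Concept design = 14
ES_Prototype build = 0; EF_Prototype build = 8
ES_User testing = 0; EF_User testing = 14
ES_Tooling = max(EF_Market research=15, EF_Concept design=14) = 15; EF_Tooling = 15+11 = 26
ES_Supplier sourcing = 8; EF_Supplier sourcing = 8+7 = 15
ES_Pilot run = 15; EF_Pilot run = 15+3 = 18
ES_QA = 15; EF_QA = 15+13 = 28
ES_Packaging design = 26; EF_Packaging design = 26+9 = 35
ES_Regulatory filing = max(EF_User testing=14, EF_Supplier sourcing=15, EF_Pilot run=18, EF_QA=28, EF_Packaging design=35) = 35; EF_Regulatory filing = 35+13 = 48
Expected project duration μ = 48 hours. Critical path: Market research → Tooling → Packaging design → Regulatory filing.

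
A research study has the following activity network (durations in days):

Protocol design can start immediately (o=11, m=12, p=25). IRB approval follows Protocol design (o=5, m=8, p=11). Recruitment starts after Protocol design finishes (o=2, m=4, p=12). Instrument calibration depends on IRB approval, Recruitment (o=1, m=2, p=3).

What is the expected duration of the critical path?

te_Protocol design = (11 + 4·12 + 25)/6 = 84/6 = 14
te_IRB approval = (5 + 4·8 + 11)/6 = 48/6 = 8
te_Recruitment = (2 + 4·4 + 12)/6 = 30/6 = 5
te_Instrument calibration = (1 + 4·2 + 3)/6 = 12/6 = 2

Forward pass:
ES_Protocol design = 0; EF_Protocol design = 14
ES_IRB approval = 14; EF_IRB approval = 14+8 = 22
ES_Recruitment = 14; EF_Recruitment = 14+5 = 19
ES_Instrument calibration = max(EF_IRB approval=22, EF_Recruitment=19) = 22; EF_Instrument calibration = 22+2 = 24
Expected project duration μ = 24 days. Critical path: Protocol design → IRB approval → Instrument calibration.

24 days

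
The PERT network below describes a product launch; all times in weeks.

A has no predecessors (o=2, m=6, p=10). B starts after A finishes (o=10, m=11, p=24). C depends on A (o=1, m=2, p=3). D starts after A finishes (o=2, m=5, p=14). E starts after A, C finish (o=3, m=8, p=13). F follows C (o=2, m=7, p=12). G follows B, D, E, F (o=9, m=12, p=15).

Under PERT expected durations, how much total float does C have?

te_A = (2 + 4·6 + 10)/6 = 36/6 = 6
te_B = (10 + 4·11 + 24)/6 = 78/6 = 13
te_C = (1 + 4·2 + 3)/6 = 12/6 = 2
te_D = (2 + 4·5 + 14)/6 = 36/6 = 6
te_E = (3 + 4·8 + 13)/6 = 48/6 = 8
te_F = (2 + 4·7 + 12)/6 = 42/6 = 7
te_G = (9 + 4·12 + 15)/6 = 72/6 = 12

Forward pass:
ES_A = 0; EF_A = 6
ES_B = 6; EF_B = 6+13 = 19
ES_C = 6; EF_C = 6+2 = 8
ES_D = 6; EF_D = 6+6 = 12
ES_E = max(EF_A=6, EF_C=8) = 8; EF_E = 8+8 = 16
ES_F = 8; EF_F = 8+7 = 15
ES_G = max(EF_B=19, EF_D=12, EF_E=16, EF_F=15) = 19; EF_G = 19+12 = 31
Expected project duration μ = 31 weeks. Critical path: A → B → G.

Backward pass:
LF_G = 31; LS_G = 31−12 = 19
LF_F = LS_G = 19; LS_F = 19−7 = 12
LF_E = LS_G = 19; LS_E = 19−8 = 11
LF_D = LS_G = 19; LS_D = 19−6 = 13
LF_C = min(LS_E=11, LS_F=12) = 11; LS_C = 11−2 = 9
LF_B = LS_G = 19; LS_B = 19−13 = 6
LF_A = min(LS_B=6, LS_C=9, LS_D=13, LS_E=11) = 6; LS_A = 6−6 = 0
Slack_C = LS_C − ES_C = 9 − 6 = 3

3 weeks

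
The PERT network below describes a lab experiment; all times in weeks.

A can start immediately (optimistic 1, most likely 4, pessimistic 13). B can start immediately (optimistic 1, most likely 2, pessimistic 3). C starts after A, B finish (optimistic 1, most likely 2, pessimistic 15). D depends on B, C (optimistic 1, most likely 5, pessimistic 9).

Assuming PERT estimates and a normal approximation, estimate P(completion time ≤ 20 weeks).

0.963

te_A = (1 + 4·4 + 13)/6 = 30/6 = 5; σ²_A = ((13−1)/6)² = 4.000
te_B = (1 + 4·2 + 3)/6 = 12/6 = 2; σ²_B = ((3−1)/6)² = 0.111
te_C = (1 + 4·2 + 15)/6 = 24/6 = 4; σ²_C = ((15−1)/6)² = 5.444
te_D = (1 + 4·5 + 9)/6 = 30/6 = 5; σ²_D = ((9−1)/6)² = 1.778

Forward pass:
ES_A = 0; EF_A = 5
ES_B = 0; EF_B = 2
ES_C = max(EF_A=5, EF_B=2) = 5; EF_C = 5+4 = 9
ES_D = max(EF_B=2, EF_C=9) = 9; EF_D = 9+5 = 14
Expected project duration μ = 14 weeks. Critical path: A → C → D.

Variance along critical path = 4.000 + 5.444 + 1.778 = 11.222; σ = √11.222 = 3.350 weeks.
Z = (20 − 14) / 3.350 = 1.791
P(T ≤ 20) = Φ(1.791) ≈ 0.963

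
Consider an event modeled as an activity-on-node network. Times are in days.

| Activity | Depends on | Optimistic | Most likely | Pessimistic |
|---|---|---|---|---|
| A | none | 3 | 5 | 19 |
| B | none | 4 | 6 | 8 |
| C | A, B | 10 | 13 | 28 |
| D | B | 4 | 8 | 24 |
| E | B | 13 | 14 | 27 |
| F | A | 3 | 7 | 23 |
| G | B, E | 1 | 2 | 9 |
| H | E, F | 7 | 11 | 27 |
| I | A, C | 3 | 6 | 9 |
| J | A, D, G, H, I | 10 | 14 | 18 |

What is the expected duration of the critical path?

te_A = (3 + 4·5 + 19)/6 = 42/6 = 7
te_B = (4 + 4·6 + 8)/6 = 36/6 = 6
te_C = (10 + 4·13 + 28)/6 = 90/6 = 15
te_D = (4 + 4·8 + 24)/6 = 60/6 = 10
te_E = (13 + 4·14 + 27)/6 = 96/6 = 16
te_F = (3 + 4·7 + 23)/6 = 54/6 = 9
te_G = (1 + 4·2 + 9)/6 = 18/6 = 3
te_H = (7 + 4·11 + 27)/6 = 78/6 = 13
te_I = (3 + 4·6 + 9)/6 = 36/6 = 6
te_J = (10 + 4·14 + 18)/6 = 84/6 = 14

Forward pass:
ES_A = 0; EF_A = 7
ES_B = 0; EF_B = 6
ES_C = max(EF_A=7, EF_B=6) = 7; EF_C = 7+15 = 22
ES_D = 6; EF_D = 6+10 = 16
ES_E = 6; EF_E = 6+16 = 22
ES_F = 7; EF_F = 7+9 = 16
ES_G = max(EF_B=6, EF_E=22) = 22; EF_G = 22+3 = 25
ES_H = max(EF_E=22, EF_F=16) = 22; EF_H = 22+13 = 35
ES_I = max(EF_A=7, EF_C=22) = 22; EF_I = 22+6 = 28
ES_J = max(EF_A=7, EF_D=16, EF_G=25, EF_H=35, EF_I=28) = 35; EF_J = 35+14 = 49
Expected project duration μ = 49 days. Critical path: B → E → H → J.

49 days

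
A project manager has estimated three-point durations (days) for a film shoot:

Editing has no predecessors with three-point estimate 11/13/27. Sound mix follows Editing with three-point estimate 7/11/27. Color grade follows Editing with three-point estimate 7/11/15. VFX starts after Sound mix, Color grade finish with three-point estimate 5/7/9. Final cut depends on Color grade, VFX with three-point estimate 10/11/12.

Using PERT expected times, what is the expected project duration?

46 days

te_Editing = (11 + 4·13 + 27)/6 = 90/6 = 15
te_Sound mix = (7 + 4·11 + 27)/6 = 78/6 = 13
te_Color grade = (7 + 4·11 + 15)/6 = 66/6 = 11
te_VFX = (5 + 4·7 + 9)/6 = 42/6 = 7
te_Final cut = (10 + 4·11 + 12)/6 = 66/6 = 11

Forward pass:
ES_Editing = 0; EF_Editing = 15
ES_Sound mix = 15; EF_Sound mix = 15+13 = 28
ES_Color grade = 15; EF_Color grade = 15+11 = 26
ES_VFX = max(EF_Sound mix=28, EF_Color grade=26) = 28; EF_VFX = 28+7 = 35
ES_Final cut = max(EF_Color grade=26, EF_VFX=35) = 35; EF_Final cut = 35+11 = 46
Expected project duration μ = 46 days. Critical path: Editing → Sound mix → VFX → Final cut.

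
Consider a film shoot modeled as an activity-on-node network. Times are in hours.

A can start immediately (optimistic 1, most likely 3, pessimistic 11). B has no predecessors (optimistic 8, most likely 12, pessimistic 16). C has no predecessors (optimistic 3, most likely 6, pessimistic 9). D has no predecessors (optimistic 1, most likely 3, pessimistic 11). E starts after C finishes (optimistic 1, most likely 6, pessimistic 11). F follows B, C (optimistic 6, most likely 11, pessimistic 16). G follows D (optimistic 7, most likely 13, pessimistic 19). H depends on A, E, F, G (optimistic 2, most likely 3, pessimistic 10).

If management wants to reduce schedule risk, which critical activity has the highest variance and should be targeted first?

F

te_A = (1 + 4·3 + 11)/6 = 24/6 = 4; σ²_A = ((11−1)/6)² = 2.778
te_B = (8 + 4·12 + 16)/6 = 72/6 = 12; σ²_B = ((16−8)/6)² = 1.778
te_C = (3 + 4·6 + 9)/6 = 36/6 = 6; σ²_C = ((9−3)/6)² = 1.000
te_D = (1 + 4·3 + 11)/6 = 24/6 = 4; σ²_D = ((11−1)/6)² = 2.778
te_E = (1 + 4·6 + 11)/6 = 36/6 = 6; σ²_E = ((11−1)/6)² = 2.778
te_F = (6 + 4·11 + 16)/6 = 66/6 = 11; σ²_F = ((16−6)/6)² = 2.778
te_G = (7 + 4·13 + 19)/6 = 78/6 = 13; σ²_G = ((19−7)/6)² = 4.000
te_H = (2 + 4·3 + 10)/6 = 24/6 = 4; σ²_H = ((10−2)/6)² = 1.778

Forward pass:
ES_A = 0; EF_A = 4
ES_B = 0; EF_B = 12
ES_C = 0; EF_C = 6
ES_D = 0; EF_D = 4
ES_E = 6; EF_E = 6+6 = 12
ES_F = max(EF_B=12, EF_C=6) = 12; EF_F = 12+11 = 23
ES_G = 4; EF_G = 4+13 = 17
ES_H = max(EF_A=4, EF_E=12, EF_F=23, EF_G=17) = 23; EF_H = 23+4 = 27
Expected project duration μ = 27 hours. Critical path: B → F → H.

Variances on critical path: σ²_B=1.778, σ²_F=2.778, σ²_H=1.778.
Largest is σ²_F = 2.778.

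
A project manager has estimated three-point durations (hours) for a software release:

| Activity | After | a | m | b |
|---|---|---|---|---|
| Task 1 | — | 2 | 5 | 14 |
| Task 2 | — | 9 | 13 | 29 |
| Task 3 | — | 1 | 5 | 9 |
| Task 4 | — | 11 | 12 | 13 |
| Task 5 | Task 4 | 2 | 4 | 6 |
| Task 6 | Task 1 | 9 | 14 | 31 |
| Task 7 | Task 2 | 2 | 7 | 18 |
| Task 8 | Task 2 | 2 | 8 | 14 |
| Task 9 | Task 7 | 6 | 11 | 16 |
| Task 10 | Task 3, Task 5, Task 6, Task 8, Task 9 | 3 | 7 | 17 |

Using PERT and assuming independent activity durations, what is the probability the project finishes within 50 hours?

0.940

te_Task 1 = (2 + 4·5 + 14)/6 = 36/6 = 6; σ²_Task 1 = ((14−2)/6)² = 4.000
te_Task 2 = (9 + 4·13 + 29)/6 = 90/6 = 15; σ²_Task 2 = ((29−9)/6)² = 11.111
te_Task 3 = (1 + 4·5 + 9)/6 = 30/6 = 5; σ²_Task 3 = ((9−1)/6)² = 1.778
te_Task 4 = (11 + 4·12 + 13)/6 = 72/6 = 12; σ²_Task 4 = ((13−11)/6)² = 0.111
te_Task 5 = (2 + 4·4 + 6)/6 = 24/6 = 4; σ²_Task 5 = ((6−2)/6)² = 0.444
te_Task 6 = (9 + 4·14 + 31)/6 = 96/6 = 16; σ²_Task 6 = ((31−9)/6)² = 13.444
te_Task 7 = (2 + 4·7 + 18)/6 = 48/6 = 8; σ²_Task 7 = ((18−2)/6)² = 7.111
te_Task 8 = (2 + 4·8 + 14)/6 = 48/6 = 8; σ²_Task 8 = ((14−2)/6)² = 4.000
te_Task 9 = (6 + 4·11 + 16)/6 = 66/6 = 11; σ²_Task 9 = ((16−6)/6)² = 2.778
te_Task 10 = (3 + 4·7 + 17)/6 = 48/6 = 8; σ²_Task 10 = ((17−3)/6)² = 5.444

Forward pass:
ES_Task 1 = 0; EF_Task 1 = 6
ES_Task 2 = 0; EF_Task 2 = 15
ES_Task 3 = 0; EF_Task 3 = 5
ES_Task 4 = 0; EF_Task 4 = 12
ES_Task 5 = 12; EF_Task 5 = 12+4 = 16
ES_Task 6 = 6; EF_Task 6 = 6+16 = 22
ES_Task 7 = 15; EF_Task 7 = 15+8 = 23
ES_Task 8 = 15; EF_Task 8 = 15+8 = 23
ES_Task 9 = 23; EF_Task 9 = 23+11 = 34
ES_Task 10 = max(EF_Task 3=5, EF_Task 5=16, EF_Task 6=22, EF_Task 8=23, EF_Task 9=34) = 34; EF_Task 10 = 34+8 = 42
Expected project duration μ = 42 hours. Critical path: Task 2 → Task 7 → Task 9 → Task 10.

Variance along critical path = 11.111 + 7.111 + 2.778 + 5.444 = 26.444; σ = √26.444 = 5.142 hours.
Z = (50 − 42) / 5.142 = 1.556
P(T ≤ 50) = Φ(1.556) ≈ 0.940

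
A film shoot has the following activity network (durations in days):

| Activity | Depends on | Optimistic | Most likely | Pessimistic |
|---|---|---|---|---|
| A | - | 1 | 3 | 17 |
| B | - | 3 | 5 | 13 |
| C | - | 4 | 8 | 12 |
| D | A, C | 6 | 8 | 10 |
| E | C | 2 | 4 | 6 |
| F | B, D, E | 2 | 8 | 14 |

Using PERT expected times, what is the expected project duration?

te_A = (1 + 4·3 + 17)/6 = 30/6 = 5
te_B = (3 + 4·5 + 13)/6 = 36/6 = 6
te_C = (4 + 4·8 + 12)/6 = 48/6 = 8
te_D = (6 + 4·8 + 10)/6 = 48/6 = 8
te_E = (2 + 4·4 + 6)/6 = 24/6 = 4
te_F = (2 + 4·8 + 14)/6 = 48/6 = 8

Forward pass:
ES_A = 0; EF_A = 5
ES_B = 0; EF_B = 6
ES_C = 0; EF_C = 8
ES_D = max(EF_A=5, EF_C=8) = 8; EF_D = 8+8 = 16
ES_E = 8; EF_E = 8+4 = 12
ES_F = max(EF_B=6, EF_D=16, EF_E=12) = 16; EF_F = 16+8 = 24
Expected project duration μ = 24 days. Critical path: C → D → F.

24 days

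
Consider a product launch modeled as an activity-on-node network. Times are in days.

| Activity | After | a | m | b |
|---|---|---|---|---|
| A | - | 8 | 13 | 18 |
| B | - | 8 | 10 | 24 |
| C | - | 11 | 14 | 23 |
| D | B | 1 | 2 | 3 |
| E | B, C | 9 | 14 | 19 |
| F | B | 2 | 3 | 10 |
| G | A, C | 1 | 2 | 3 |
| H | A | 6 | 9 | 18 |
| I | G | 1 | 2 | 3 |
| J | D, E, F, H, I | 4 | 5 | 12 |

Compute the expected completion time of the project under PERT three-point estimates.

35 days

te_A = (8 + 4·13 + 18)/6 = 78/6 = 13
te_B = (8 + 4·10 + 24)/6 = 72/6 = 12
te_C = (11 + 4·14 + 23)/6 = 90/6 = 15
te_D = (1 + 4·2 + 3)/6 = 12/6 = 2
te_E = (9 + 4·14 + 19)/6 = 84/6 = 14
te_F = (2 + 4·3 + 10)/6 = 24/6 = 4
te_G = (1 + 4·2 + 3)/6 = 12/6 = 2
te_H = (6 + 4·9 + 18)/6 = 60/6 = 10
te_I = (1 + 4·2 + 3)/6 = 12/6 = 2
te_J = (4 + 4·5 + 12)/6 = 36/6 = 6

Forward pass:
ES_A = 0; EF_A = 13
ES_B = 0; EF_B = 12
ES_C = 0; EF_C = 15
ES_D = 12; EF_D = 12+2 = 14
ES_E = max(EF_B=12, EF_C=15) = 15; EF_E = 15+14 = 29
ES_F = 12; EF_F = 12+4 = 16
ES_G = max(EF_A=13, EF_C=15) = 15; EF_G = 15+2 = 17
ES_H = 13; EF_H = 13+10 = 23
ES_I = 17; EF_I = 17+2 = 19
ES_J = max(EF_D=14, EF_E=29, EF_F=16, EF_H=23, EF_I=19) = 29; EF_J = 29+6 = 35
Expected project duration μ = 35 days. Critical path: C → E → J.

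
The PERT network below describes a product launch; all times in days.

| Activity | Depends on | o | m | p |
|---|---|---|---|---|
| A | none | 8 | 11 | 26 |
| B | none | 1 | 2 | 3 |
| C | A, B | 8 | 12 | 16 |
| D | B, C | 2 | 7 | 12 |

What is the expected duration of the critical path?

te_A = (8 + 4·11 + 26)/6 = 78/6 = 13
te_B = (1 + 4·2 + 3)/6 = 12/6 = 2
te_C = (8 + 4·12 + 16)/6 = 72/6 = 12
te_D = (2 + 4·7 + 12)/6 = 42/6 = 7

Forward pass:
ES_A = 0; EF_A = 13
ES_B = 0; EF_B = 2
ES_C = max(EF_A=13, EF_B=2) = 13; EF_C = 13+12 = 25
ES_D = max(EF_B=2, EF_C=25) = 25; EF_D = 25+7 = 32
Expected project duration μ = 32 days. Critical path: A → C → D.

32 days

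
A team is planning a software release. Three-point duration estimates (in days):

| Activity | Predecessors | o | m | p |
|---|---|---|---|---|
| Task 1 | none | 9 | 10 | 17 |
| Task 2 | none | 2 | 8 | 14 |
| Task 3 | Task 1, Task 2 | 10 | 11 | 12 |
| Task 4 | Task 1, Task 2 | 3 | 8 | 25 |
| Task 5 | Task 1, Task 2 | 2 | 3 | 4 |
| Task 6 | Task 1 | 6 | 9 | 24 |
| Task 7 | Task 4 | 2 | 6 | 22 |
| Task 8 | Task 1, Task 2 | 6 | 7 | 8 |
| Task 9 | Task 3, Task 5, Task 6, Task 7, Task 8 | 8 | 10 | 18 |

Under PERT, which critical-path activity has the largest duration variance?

Task 4

te_Task 1 = (9 + 4·10 + 17)/6 = 66/6 = 11; σ²_Task 1 = ((17−9)/6)² = 1.778
te_Task 2 = (2 + 4·8 + 14)/6 = 48/6 = 8; σ²_Task 2 = ((14−2)/6)² = 4.000
te_Task 3 = (10 + 4·11 + 12)/6 = 66/6 = 11; σ²_Task 3 = ((12−10)/6)² = 0.111
te_Task 4 = (3 + 4·8 + 25)/6 = 60/6 = 10; σ²_Task 4 = ((25−3)/6)² = 13.444
te_Task 5 = (2 + 4·3 + 4)/6 = 18/6 = 3; σ²_Task 5 = ((4−2)/6)² = 0.111
te_Task 6 = (6 + 4·9 + 24)/6 = 66/6 = 11; σ²_Task 6 = ((24−6)/6)² = 9.000
te_Task 7 = (2 + 4·6 + 22)/6 = 48/6 = 8; σ²_Task 7 = ((22−2)/6)² = 11.111
te_Task 8 = (6 + 4·7 + 8)/6 = 42/6 = 7; σ²_Task 8 = ((8−6)/6)² = 0.111
te_Task 9 = (8 + 4·10 + 18)/6 = 66/6 = 11; σ²_Task 9 = ((18−8)/6)² = 2.778

Forward pass:
ES_Task 1 = 0; EF_Task 1 = 11
ES_Task 2 = 0; EF_Task 2 = 8
ES_Task 3 = max(EF_Task 1=11, EF_Task 2=8) = 11; EF_Task 3 = 11+11 = 22
ES_Task 4 = max(EF_Task 1=11, EF_Task 2=8) = 11; EF_Task 4 = 11+10 = 21
ES_Task 5 = max(EF_Task 1=11, EF_Task 2=8) = 11; EF_Task 5 = 11+3 = 14
ES_Task 6 = 11; EF_Task 6 = 11+11 = 22
ES_Task 7 = 21; EF_Task 7 = 21+8 = 29
ES_Task 8 = max(EF_Task 1=11, EF_Task 2=8) = 11; EF_Task 8 = 11+7 = 18
ES_Task 9 = max(EF_Task 3=22, EF_Task 5=14, EF_Task 6=22, EF_Task 7=29, EF_Task 8=18) = 29; EF_Task 9 = 29+11 = 40
Expected project duration μ = 40 days. Critical path: Task 1 → Task 4 → Task 7 → Task 9.

Variances on critical path: σ²_Task 1=1.778, σ²_Task 4=13.444, σ²_Task 7=11.111, σ²_Task 9=2.778.
Largest is σ²_Task 4 = 13.444.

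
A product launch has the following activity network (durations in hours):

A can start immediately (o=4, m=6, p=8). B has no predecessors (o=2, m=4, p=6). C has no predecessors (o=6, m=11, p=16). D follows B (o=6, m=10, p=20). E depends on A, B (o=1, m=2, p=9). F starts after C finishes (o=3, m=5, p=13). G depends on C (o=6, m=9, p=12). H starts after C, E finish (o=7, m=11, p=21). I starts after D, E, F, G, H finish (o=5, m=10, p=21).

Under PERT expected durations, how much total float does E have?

te_A = (4 + 4·6 + 8)/6 = 36/6 = 6
te_B = (2 + 4·4 + 6)/6 = 24/6 = 4
te_C = (6 + 4·11 + 16)/6 = 66/6 = 11
te_D = (6 + 4·10 + 20)/6 = 66/6 = 11
te_E = (1 + 4·2 + 9)/6 = 18/6 = 3
te_F = (3 + 4·5 + 13)/6 = 36/6 = 6
te_G = (6 + 4·9 + 12)/6 = 54/6 = 9
te_H = (7 + 4·11 + 21)/6 = 72/6 = 12
te_I = (5 + 4·10 + 21)/6 = 66/6 = 11

Forward pass:
ES_A = 0; EF_A = 6
ES_B = 0; EF_B = 4
ES_C = 0; EF_C = 11
ES_D = 4; EF_D = 4+11 = 15
ES_E = max(EF_A=6, EF_B=4) = 6; EF_E = 6+3 = 9
ES_F = 11; EF_F = 11+6 = 17
ES_G = 11; EF_G = 11+9 = 20
ES_H = max(EF_C=11, EF_E=9) = 11; EF_H = 11+12 = 23
ES_I = max(EF_D=15, EF_E=9, EF_F=17, EF_G=20, EF_H=23) = 23; EF_I = 23+11 = 34
Expected project duration μ = 34 hours. Critical path: C → H → I.

Backward pass:
LF_I = 34; LS_I = 34−11 = 23
LF_H = LS_I = 23; LS_H = 23−12 = 11
LF_G = LS_I = 23; LS_G = 23−9 = 14
LF_F = LS_I = 23; LS_F = 23−6 = 17
LF_E = min(LS_H=11, LS_I=23) = 11; LS_E = 11−3 = 8
LF_D = LS_I = 23; LS_D = 23−11 = 12
LF_C = min(LS_F=17, LS_G=14, LS_H=11) = 11; LS_C = 11−11 = 0
LF_B = min(LS_D=12, LS_E=8) = 8; LS_B = 8−4 = 4
LF_A = LS_E = 8; LS_A = 8−6 = 2
Slack_E = LS_E − ES_E = 8 − 6 = 2

2 hours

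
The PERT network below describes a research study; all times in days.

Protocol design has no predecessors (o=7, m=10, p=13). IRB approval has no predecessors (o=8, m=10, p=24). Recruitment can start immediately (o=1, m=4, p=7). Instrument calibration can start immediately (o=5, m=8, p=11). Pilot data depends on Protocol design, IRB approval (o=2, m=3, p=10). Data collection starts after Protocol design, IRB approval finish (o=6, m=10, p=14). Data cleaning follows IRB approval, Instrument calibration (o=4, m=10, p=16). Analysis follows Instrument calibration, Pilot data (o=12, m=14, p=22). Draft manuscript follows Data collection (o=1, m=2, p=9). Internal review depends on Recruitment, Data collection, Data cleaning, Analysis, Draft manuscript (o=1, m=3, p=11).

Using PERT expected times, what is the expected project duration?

35 days

te_Protocol design = (7 + 4·10 + 13)/6 = 60/6 = 10
te_IRB approval = (8 + 4·10 + 24)/6 = 72/6 = 12
te_Recruitment = (1 + 4·4 + 7)/6 = 24/6 = 4
te_Instrument calibration = (5 + 4·8 + 11)/6 = 48/6 = 8
te_Pilot data = (2 + 4·3 + 10)/6 = 24/6 = 4
te_Data collection = (6 + 4·10 + 14)/6 = 60/6 = 10
te_Data cleaning = (4 + 4·10 + 16)/6 = 60/6 = 10
te_Analysis = (12 + 4·14 + 22)/6 = 90/6 = 15
te_Draft manuscript = (1 + 4·2 + 9)/6 = 18/6 = 3
te_Internal review = (1 + 4·3 + 11)/6 = 24/6 = 4

Forward pass:
ES_Protocol design = 0; EF_Protocol design = 10
ES_IRB approval = 0; EF_IRB approval = 12
ES_Recruitment = 0; EF_Recruitment = 4
ES_Instrument calibration = 0; EF_Instrument calibration = 8
ES_Pilot data = max(EF_Protocol design=10, EF_IRB approval=12) = 12; EF_Pilot data = 12+4 = 16
ES_Data collection = max(EF_Protocol design=10, EF_IRB approval=12) = 12; EF_Data collection = 12+10 = 22
ES_Data cleaning = max(EF_IRB approval=12, EF_Instrument calibration=8) = 12; EF_Data cleaning = 12+10 = 22
ES_Analysis = max(EF_Instrument calibration=8, EF_Pilot data=16) = 16; EF_Analysis = 16+15 = 31
ES_Draft manuscript = 22; EF_Draft manuscript = 22+3 = 25
ES_Internal review = max(EF_Recruitment=4, EF_Data collection=22, EF_Data cleaning=22, EF_Analysis=31, EF_Draft manuscript=25) = 31; EF_Internal review = 31+4 = 35
Expected project duration μ = 35 days. Critical path: IRB approval → Pilot data → Analysis → Internal review.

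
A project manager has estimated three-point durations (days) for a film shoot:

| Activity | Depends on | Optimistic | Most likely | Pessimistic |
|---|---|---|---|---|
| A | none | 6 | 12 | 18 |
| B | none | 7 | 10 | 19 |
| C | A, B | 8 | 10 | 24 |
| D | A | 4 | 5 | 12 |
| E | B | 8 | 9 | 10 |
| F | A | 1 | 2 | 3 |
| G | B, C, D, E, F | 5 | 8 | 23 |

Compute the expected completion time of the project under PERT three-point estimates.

te_A = (6 + 4·12 + 18)/6 = 72/6 = 12
te_B = (7 + 4·10 + 19)/6 = 66/6 = 11
te_C = (8 + 4·10 + 24)/6 = 72/6 = 12
te_D = (4 + 4·5 + 12)/6 = 36/6 = 6
te_E = (8 + 4·9 + 10)/6 = 54/6 = 9
te_F = (1 + 4·2 + 3)/6 = 12/6 = 2
te_G = (5 + 4·8 + 23)/6 = 60/6 = 10

Forward pass:
ES_A = 0; EF_A = 12
ES_B = 0; EF_B = 11
ES_C = max(EF_A=12, EF_B=11) = 12; EF_C = 12+12 = 24
ES_D = 12; EF_D = 12+6 = 18
ES_E = 11; EF_E = 11+9 = 20
ES_F = 12; EF_F = 12+2 = 14
ES_G = max(EF_B=11, EF_C=24, EF_D=18, EF_E=20, EF_F=14) = 24; EF_G = 24+10 = 34
Expected project duration μ = 34 days. Critical path: A → C → G.

34 days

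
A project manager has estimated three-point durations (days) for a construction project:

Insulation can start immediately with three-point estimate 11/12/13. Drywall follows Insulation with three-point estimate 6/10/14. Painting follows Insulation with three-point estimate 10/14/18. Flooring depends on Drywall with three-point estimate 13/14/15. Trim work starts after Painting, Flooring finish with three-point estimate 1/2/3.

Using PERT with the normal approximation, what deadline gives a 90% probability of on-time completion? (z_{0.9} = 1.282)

39.9 days

te_Insulation = (11 + 4·12 + 13)/6 = 72/6 = 12; σ²_Insulation = ((13−11)/6)² = 0.111
te_Drywall = (6 + 4·10 + 14)/6 = 60/6 = 10; σ²_Drywall = ((14−6)/6)² = 1.778
te_Painting = (10 + 4·14 + 18)/6 = 84/6 = 14; σ²_Painting = ((18−10)/6)² = 1.778
te_Flooring = (13 + 4·14 + 15)/6 = 84/6 = 14; σ²_Flooring = ((15−13)/6)² = 0.111
te_Trim work = (1 + 4·2 + 3)/6 = 12/6 = 2; σ²_Trim work = ((3−1)/6)² = 0.111

Forward pass:
ES_Insulation = 0; EF_Insulation = 12
ES_Drywall = 12; EF_Drywall = 12+10 = 22
ES_Painting = 12; EF_Painting = 12+14 = 26
ES_Flooring = 22; EF_Flooring = 22+14 = 36
ES_Trim work = max(EF_Painting=26, EF_Flooring=36) = 36; EF_Trim work = 36+2 = 38
Expected project duration μ = 38 days. Critical path: Insulation → Drywall → Flooring → Trim work.

Variance along critical path = 0.111 + 1.778 + 0.111 + 0.111 = 2.111; σ = 1.453 days.
D = μ + z·σ = 38 + 1.282·1.453 = 39.9 days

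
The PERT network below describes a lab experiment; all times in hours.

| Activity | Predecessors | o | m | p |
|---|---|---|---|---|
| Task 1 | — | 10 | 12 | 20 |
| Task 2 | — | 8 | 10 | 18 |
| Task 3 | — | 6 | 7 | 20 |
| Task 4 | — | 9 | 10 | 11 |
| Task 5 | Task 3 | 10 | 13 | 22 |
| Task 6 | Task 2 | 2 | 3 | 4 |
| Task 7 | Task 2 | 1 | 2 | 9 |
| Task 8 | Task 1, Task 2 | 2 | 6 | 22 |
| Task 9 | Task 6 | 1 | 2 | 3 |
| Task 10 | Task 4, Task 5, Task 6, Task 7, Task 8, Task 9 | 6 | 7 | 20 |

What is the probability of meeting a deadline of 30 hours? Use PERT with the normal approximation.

0.302

te_Task 1 = (10 + 4·12 + 20)/6 = 78/6 = 13; σ²_Task 1 = ((20−10)/6)² = 2.778
te_Task 2 = (8 + 4·10 + 18)/6 = 66/6 = 11; σ²_Task 2 = ((18−8)/6)² = 2.778
te_Task 3 = (6 + 4·7 + 20)/6 = 54/6 = 9; σ²_Task 3 = ((20−6)/6)² = 5.444
te_Task 4 = (9 + 4·10 + 11)/6 = 60/6 = 10; σ²_Task 4 = ((11−9)/6)² = 0.111
te_Task 5 = (10 + 4·13 + 22)/6 = 84/6 = 14; σ²_Task 5 = ((22−10)/6)² = 4.000
te_Task 6 = (2 + 4·3 + 4)/6 = 18/6 = 3; σ²_Task 6 = ((4−2)/6)² = 0.111
te_Task 7 = (1 + 4·2 + 9)/6 = 18/6 = 3; σ²_Task 7 = ((9−1)/6)² = 1.778
te_Task 8 = (2 + 4·6 + 22)/6 = 48/6 = 8; σ²_Task 8 = ((22−2)/6)² = 11.111
te_Task 9 = (1 + 4·2 + 3)/6 = 12/6 = 2; σ²_Task 9 = ((3−1)/6)² = 0.111
te_Task 10 = (6 + 4·7 + 20)/6 = 54/6 = 9; σ²_Task 10 = ((20−6)/6)² = 5.444

Forward pass:
ES_Task 1 = 0; EF_Task 1 = 13
ES_Task 2 = 0; EF_Task 2 = 11
ES_Task 3 = 0; EF_Task 3 = 9
ES_Task 4 = 0; EF_Task 4 = 10
ES_Task 5 = 9; EF_Task 5 = 9+14 = 23
ES_Task 6 = 11; EF_Task 6 = 11+3 = 14
ES_Task 7 = 11; EF_Task 7 = 11+3 = 14
ES_Task 8 = max(EF_Task 1=13, EF_Task 2=11) = 13; EF_Task 8 = 13+8 = 21
ES_Task 9 = 14; EF_Task 9 = 14+2 = 16
ES_Task 10 = max(EF_Task 4=10, EF_Task 5=23, EF_Task 6=14, EF_Task 7=14, EF_Task 8=21, EF_Task 9=16) = 23; EF_Task 10 = 23+9 = 32
Expected project duration μ = 32 hours. Critical path: Task 3 → Task 5 → Task 10.

Variance along critical path = 5.444 + 4.000 + 5.444 = 14.889; σ = √14.889 = 3.859 hours.
Z = (30 − 32) / 3.859 = -0.518
P(T ≤ 30) = Φ(-0.518) ≈ 0.302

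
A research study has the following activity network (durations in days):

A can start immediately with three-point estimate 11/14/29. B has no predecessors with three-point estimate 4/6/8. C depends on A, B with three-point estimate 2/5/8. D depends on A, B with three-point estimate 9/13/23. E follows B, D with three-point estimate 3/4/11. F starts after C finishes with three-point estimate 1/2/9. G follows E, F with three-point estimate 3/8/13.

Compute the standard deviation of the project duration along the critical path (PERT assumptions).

te_A = (11 + 4·14 + 29)/6 = 96/6 = 16; σ²_A = ((29−11)/6)² = 9.000
te_B = (4 + 4·6 + 8)/6 = 36/6 = 6; σ²_B = ((8−4)/6)² = 0.444
te_C = (2 + 4·5 + 8)/6 = 30/6 = 5; σ²_C = ((8−2)/6)² = 1.000
te_D = (9 + 4·13 + 23)/6 = 84/6 = 14; σ²_D = ((23−9)/6)² = 5.444
te_E = (3 + 4·4 + 11)/6 = 30/6 = 5; σ²_E = ((11−3)/6)² = 1.778
te_F = (1 + 4·2 + 9)/6 = 18/6 = 3; σ²_F = ((9−1)/6)² = 1.778
te_G = (3 + 4·8 + 13)/6 = 48/6 = 8; σ²_G = ((13−3)/6)² = 2.778

Forward pass:
ES_A = 0; EF_A = 16
ES_B = 0; EF_B = 6
ES_C = max(EF_A=16, EF_B=6) = 16; EF_C = 16+5 = 21
ES_D = max(EF_A=16, EF_B=6) = 16; EF_D = 16+14 = 30
ES_E = max(EF_B=6, EF_D=30) = 30; EF_E = 30+5 = 35
ES_F = 21; EF_F = 21+3 = 24
ES_G = max(EF_E=35, EF_F=24) = 35; EF_G = 35+8 = 43
Expected project duration μ = 43 days. Critical path: A → D → E → G.

Variance along critical path = 9.000 + 5.444 + 1.778 + 2.778 = 19.000
σ = √19.000 = 4.359 days

4.36 days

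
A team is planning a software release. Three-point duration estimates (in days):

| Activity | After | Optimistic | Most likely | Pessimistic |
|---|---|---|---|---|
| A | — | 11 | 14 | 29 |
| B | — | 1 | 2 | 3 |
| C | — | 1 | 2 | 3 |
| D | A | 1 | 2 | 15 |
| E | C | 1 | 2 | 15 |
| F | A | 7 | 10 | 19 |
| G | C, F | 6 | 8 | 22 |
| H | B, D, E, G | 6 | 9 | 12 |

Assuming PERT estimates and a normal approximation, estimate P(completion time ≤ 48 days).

0.668

te_A = (11 + 4·14 + 29)/6 = 96/6 = 16; σ²_A = ((29−11)/6)² = 9.000
te_B = (1 + 4·2 + 3)/6 = 12/6 = 2; σ²_B = ((3−1)/6)² = 0.111
te_C = (1 + 4·2 + 3)/6 = 12/6 = 2; σ²_C = ((3−1)/6)² = 0.111
te_D = (1 + 4·2 + 15)/6 = 24/6 = 4; σ²_D = ((15−1)/6)² = 5.444
te_E = (1 + 4·2 + 15)/6 = 24/6 = 4; σ²_E = ((15−1)/6)² = 5.444
te_F = (7 + 4·10 + 19)/6 = 66/6 = 11; σ²_F = ((19−7)/6)² = 4.000
te_G = (6 + 4·8 + 22)/6 = 60/6 = 10; σ²_G = ((22−6)/6)² = 7.111
te_H = (6 + 4·9 + 12)/6 = 54/6 = 9; σ²_H = ((12−6)/6)² = 1.000

Forward pass:
ES_A = 0; EF_A = 16
ES_B = 0; EF_B = 2
ES_C = 0; EF_C = 2
ES_D = 16; EF_D = 16+4 = 20
ES_E = 2; EF_E = 2+4 = 6
ES_F = 16; EF_F = 16+11 = 27
ES_G = max(EF_C=2, EF_F=27) = 27; EF_G = 27+10 = 37
ES_H = max(EF_B=2, EF_D=20, EF_E=6, EF_G=37) = 37; EF_H = 37+9 = 46
Expected project duration μ = 46 days. Critical path: A → F → G → H.

Variance along critical path = 9.000 + 4.000 + 7.111 + 1.000 = 21.111; σ = √21.111 = 4.595 days.
Z = (48 − 46) / 4.595 = 0.435
P(T ≤ 48) = Φ(0.435) ≈ 0.668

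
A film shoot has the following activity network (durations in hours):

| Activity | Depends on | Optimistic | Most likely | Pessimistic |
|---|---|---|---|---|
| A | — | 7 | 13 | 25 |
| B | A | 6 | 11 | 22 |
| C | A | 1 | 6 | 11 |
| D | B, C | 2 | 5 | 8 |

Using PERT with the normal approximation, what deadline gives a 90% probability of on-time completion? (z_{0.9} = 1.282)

te_A = (7 + 4·13 + 25)/6 = 84/6 = 14; σ²_A = ((25−7)/6)² = 9.000
te_B = (6 + 4·11 + 22)/6 = 72/6 = 12; σ²_B = ((22−6)/6)² = 7.111
te_C = (1 + 4·6 + 11)/6 = 36/6 = 6; σ²_C = ((11−1)/6)² = 2.778
te_D = (2 + 4·5 + 8)/6 = 30/6 = 5; σ²_D = ((8−2)/6)² = 1.000

Forward pass:
ES_A = 0; EF_A = 14
ES_B = 14; EF_B = 14+12 = 26
ES_C = 14; EF_C = 14+6 = 20
ES_D = max(EF_B=26, EF_C=20) = 26; EF_D = 26+5 = 31
Expected project duration μ = 31 hours. Critical path: A → B → D.

Variance along critical path = 9.000 + 7.111 + 1.000 = 17.111; σ = 4.137 hours.
D = μ + z·σ = 31 + 1.282·4.137 = 36.3 hours

36.3 hours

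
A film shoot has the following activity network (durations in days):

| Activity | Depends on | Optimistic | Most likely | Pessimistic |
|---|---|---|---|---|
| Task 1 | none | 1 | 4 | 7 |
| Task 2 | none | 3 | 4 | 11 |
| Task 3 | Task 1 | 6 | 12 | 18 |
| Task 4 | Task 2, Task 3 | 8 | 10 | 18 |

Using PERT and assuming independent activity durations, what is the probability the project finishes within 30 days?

te_Task 1 = (1 + 4·4 + 7)/6 = 24/6 = 4; σ²_Task 1 = ((7−1)/6)² = 1.000
te_Task 2 = (3 + 4·4 + 11)/6 = 30/6 = 5; σ²_Task 2 = ((11−3)/6)² = 1.778
te_Task 3 = (6 + 4·12 + 18)/6 = 72/6 = 12; σ²_Task 3 = ((18−6)/6)² = 4.000
te_Task 4 = (8 + 4·10 + 18)/6 = 66/6 = 11; σ²_Task 4 = ((18−8)/6)² = 2.778

Forward pass:
ES_Task 1 = 0; EF_Task 1 = 4
ES_Task 2 = 0; EF_Task 2 = 5
ES_Task 3 = 4; EF_Task 3 = 4+12 = 16
ES_Task 4 = max(EF_Task 2=5, EF_Task 3=16) = 16; EF_Task 4 = 16+11 = 27
Expected project duration μ = 27 days. Critical path: Task 1 → Task 3 → Task 4.

Variance along critical path = 1.000 + 4.000 + 2.778 = 7.778; σ = √7.778 = 2.789 days.
Z = (30 − 27) / 2.789 = 1.076
P(T ≤ 30) = Φ(1.076) ≈ 0.859

0.859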